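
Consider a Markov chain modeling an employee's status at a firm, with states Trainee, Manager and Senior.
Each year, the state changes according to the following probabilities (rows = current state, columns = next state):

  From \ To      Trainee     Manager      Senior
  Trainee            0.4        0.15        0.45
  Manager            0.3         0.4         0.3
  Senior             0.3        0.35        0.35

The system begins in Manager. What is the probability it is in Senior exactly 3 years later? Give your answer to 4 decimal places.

Propagate the distribution vector 3 years from Manager.
After 0 years: (0.0000, 1.0000, 0.0000)
After 1 year: (0.3000, 0.4000, 0.3000)
After 2 years: (0.3300, 0.3100, 0.3600)
After 3 years: (0.3330, 0.2995, 0.3675)
P(in Senior after 3 years) = 0.3675

0.3675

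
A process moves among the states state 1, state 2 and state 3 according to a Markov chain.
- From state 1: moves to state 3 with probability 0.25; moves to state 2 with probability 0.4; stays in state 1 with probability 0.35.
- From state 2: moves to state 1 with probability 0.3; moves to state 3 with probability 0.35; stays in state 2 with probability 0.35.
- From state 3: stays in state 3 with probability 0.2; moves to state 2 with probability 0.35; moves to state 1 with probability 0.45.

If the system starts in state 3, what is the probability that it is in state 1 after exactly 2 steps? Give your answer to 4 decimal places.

0.3525

Sum over the intermediate state after 1 step:
P = P(state 3→state 1)·P(state 1→state 1) + P(state 3→state 2)·P(state 2→state 1) + P(state 3→state 3)·P(state 3→state 1)
  = 0.45×0.35 + 0.35×0.3 + 0.2×0.45
  = 0.1575 + 0.1050 + 0.0900 = 0.3525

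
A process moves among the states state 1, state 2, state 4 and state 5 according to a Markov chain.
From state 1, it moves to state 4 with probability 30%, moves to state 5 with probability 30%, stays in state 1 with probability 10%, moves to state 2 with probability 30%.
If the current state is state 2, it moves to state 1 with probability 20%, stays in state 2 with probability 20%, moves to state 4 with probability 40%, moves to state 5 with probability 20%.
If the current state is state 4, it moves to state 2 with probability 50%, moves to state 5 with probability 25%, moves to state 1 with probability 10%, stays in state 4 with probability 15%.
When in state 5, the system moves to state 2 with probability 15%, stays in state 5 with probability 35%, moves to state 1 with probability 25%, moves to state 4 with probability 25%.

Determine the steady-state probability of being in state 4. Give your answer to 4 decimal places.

0.2739

Let the stationary distribution be π with π = πP and π_1 + π_2 + π_3 + π_4 = 1.
π_1 = 0.1·π_1 + 0.2·π_2 + 0.1·π_3 + 0.25·π_4
π_2 = 0.3·π_1 + 0.2·π_2 + 0.5·π_3 + 0.15·π_4
π_3 = 0.3·π_1 + 0.4·π_2 + 0.15·π_3 + 0.25·π_4
Solving with the normalization constraint gives π = (0.1693, 0.2855, 0.2739, 0.2713).
So the stationary probability of state 4 is 0.2739.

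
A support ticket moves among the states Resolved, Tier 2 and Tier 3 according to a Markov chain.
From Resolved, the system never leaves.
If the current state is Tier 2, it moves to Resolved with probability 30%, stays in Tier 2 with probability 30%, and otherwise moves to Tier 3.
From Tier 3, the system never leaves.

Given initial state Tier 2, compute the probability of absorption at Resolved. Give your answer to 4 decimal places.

Let h(s) be the probability of absorption at Resolved starting from transient state s. Then h(Resolved) = 1 and h(Tier 3) = 0. By first-step analysis:
h(Tier 2) = 0.3·1 + 0.3·h(Tier 2) + 0.4·0
Solving: h(Tier 2) = 0.4286.
Starting from Tier 2, the probability is 0.4286.

0.4286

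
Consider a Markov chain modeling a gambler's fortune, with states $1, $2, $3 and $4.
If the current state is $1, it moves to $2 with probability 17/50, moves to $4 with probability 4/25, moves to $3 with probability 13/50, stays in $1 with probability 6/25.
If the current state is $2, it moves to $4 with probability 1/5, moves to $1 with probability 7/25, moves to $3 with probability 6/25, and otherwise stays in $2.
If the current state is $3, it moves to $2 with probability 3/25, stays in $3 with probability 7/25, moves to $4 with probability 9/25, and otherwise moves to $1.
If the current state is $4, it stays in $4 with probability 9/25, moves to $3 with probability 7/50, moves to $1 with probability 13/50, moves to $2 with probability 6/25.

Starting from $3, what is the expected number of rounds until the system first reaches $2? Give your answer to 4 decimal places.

4.7291

Let t(s) be the expected number of rounds to first reach $2 from state s, with t($2) = 0. Conditioning on the first round:
t($1) = 1 + 0.24·t($1) + 0.26·t($3) + 0.16·t($4)
t($3) = 1 + 0.24·t($1) + 0.28·t($3) + 0.36·t($4)
t($4) = 1 + 0.26·t($1) + 0.14·t($3) + 0.36·t($4)
Solving: t($1) = 3.8059, t($3) = 4.7291, t($4) = 4.1431.
Expected rounds from $3 to $2: 4.7291.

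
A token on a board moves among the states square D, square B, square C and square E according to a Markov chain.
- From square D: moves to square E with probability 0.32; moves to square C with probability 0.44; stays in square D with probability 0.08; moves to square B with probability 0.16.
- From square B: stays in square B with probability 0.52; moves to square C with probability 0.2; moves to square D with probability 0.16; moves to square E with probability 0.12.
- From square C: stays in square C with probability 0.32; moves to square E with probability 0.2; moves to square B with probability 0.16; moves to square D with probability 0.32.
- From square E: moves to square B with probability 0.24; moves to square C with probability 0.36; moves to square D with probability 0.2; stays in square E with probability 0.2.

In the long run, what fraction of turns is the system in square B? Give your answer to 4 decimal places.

0.2753

Let the stationary distribution be π with π = πP and π_1 + π_2 + π_3 + π_4 = 1.
π_1 = 0.08·π_1 + 0.16·π_2 + 0.32·π_3 + 0.2·π_4
π_2 = 0.16·π_1 + 0.52·π_2 + 0.16·π_3 + 0.24·π_4
π_3 = 0.44·π_1 + 0.2·π_2 + 0.32·π_3 + 0.36·π_4
Solving with the normalization constraint gives π = (0.2030, 0.2753, 0.3194, 0.2023).
So the stationary probability of square B is 0.2753.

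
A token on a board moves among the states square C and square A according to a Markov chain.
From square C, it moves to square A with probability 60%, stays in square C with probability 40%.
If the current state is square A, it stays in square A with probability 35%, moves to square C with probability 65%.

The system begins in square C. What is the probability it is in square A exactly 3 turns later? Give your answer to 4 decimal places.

Propagate the distribution vector 3 turns from square C.
After 0 turns: (1.0000, 0.0000)
After 1 turn: (0.4000, 0.6000)
After 2 turns: (0.5500, 0.4500)
After 3 turns: (0.5125, 0.4875)
P(in square A after 3 turns) = 0.4875

0.4875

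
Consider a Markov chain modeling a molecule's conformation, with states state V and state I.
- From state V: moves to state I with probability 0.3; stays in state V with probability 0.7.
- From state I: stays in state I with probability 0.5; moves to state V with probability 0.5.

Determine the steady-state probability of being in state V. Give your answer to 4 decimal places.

Let the stationary distribution be π with π = πP and π_1 + π_2 = 1.
π_1 = 0.7·π_1 + 0.5·π_2
Solving with the normalization constraint gives π = (0.6250, 0.3750).
So the stationary probability of state V is 0.6250.

0.6250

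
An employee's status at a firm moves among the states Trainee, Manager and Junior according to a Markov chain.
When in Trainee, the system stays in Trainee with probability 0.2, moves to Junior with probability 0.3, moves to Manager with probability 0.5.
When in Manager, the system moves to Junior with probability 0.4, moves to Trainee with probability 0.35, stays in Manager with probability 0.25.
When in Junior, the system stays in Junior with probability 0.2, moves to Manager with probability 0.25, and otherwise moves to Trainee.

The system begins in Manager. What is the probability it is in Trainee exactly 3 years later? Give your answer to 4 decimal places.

Propagate the distribution vector 3 years from Manager.
After 0 years: (0.0000, 1.0000, 0.0000)
After 1 year: (0.3500, 0.2500, 0.4000)
After 2 years: (0.3775, 0.3375, 0.2850)
After 3 years: (0.3504, 0.3444, 0.3053)
P(in Trainee after 3 years) = 0.3504

0.3504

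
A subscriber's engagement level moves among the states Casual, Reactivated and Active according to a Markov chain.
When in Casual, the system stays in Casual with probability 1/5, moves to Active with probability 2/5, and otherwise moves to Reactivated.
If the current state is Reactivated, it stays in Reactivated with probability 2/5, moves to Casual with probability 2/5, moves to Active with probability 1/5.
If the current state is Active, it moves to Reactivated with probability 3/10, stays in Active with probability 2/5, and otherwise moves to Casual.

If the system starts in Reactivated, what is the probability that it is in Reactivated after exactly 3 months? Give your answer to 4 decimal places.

Propagate the distribution vector 3 months from Reactivated.
After 0 months: (0.0000, 1.0000, 0.0000)
After 1 month: (0.4000, 0.4000, 0.2000)
After 2 months: (0.3000, 0.3800, 0.3200)
After 3 months: (0.3080, 0.3680, 0.3240)
P(in Reactivated after 3 months) = 0.3680

0.3680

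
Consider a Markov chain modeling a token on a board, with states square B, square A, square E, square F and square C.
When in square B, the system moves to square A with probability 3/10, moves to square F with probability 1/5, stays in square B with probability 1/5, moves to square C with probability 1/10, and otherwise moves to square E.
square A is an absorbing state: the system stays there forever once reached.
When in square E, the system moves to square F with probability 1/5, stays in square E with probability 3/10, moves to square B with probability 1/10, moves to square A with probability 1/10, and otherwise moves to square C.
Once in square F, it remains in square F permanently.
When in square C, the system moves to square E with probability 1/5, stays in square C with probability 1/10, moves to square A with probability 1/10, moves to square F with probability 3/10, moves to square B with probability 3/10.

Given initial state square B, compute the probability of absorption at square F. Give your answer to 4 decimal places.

0.4861

Let h(s) be the probability of absorption at square F starting from transient state s. Then h(square F) = 1 and h(square A) = 0. By first-step analysis:
h(square B) = 0.2·h(square B) + 0.3·0 + 0.2·h(square E) + 0.2·1 + 0.1·h(square C)
h(square E) = 0.1·h(square B) + 0.1·0 + 0.3·h(square E) + 0.2·1 + 0.3·h(square C)
h(square C) = 0.3·h(square B) + 0.1·0 + 0.2·h(square E) + 0.3·1 + 0.1·h(square C)
Solving: h(square B) = 0.4861, h(square E) = 0.6272, h(square C) = 0.6348.
Starting from square B, the probability is 0.4861.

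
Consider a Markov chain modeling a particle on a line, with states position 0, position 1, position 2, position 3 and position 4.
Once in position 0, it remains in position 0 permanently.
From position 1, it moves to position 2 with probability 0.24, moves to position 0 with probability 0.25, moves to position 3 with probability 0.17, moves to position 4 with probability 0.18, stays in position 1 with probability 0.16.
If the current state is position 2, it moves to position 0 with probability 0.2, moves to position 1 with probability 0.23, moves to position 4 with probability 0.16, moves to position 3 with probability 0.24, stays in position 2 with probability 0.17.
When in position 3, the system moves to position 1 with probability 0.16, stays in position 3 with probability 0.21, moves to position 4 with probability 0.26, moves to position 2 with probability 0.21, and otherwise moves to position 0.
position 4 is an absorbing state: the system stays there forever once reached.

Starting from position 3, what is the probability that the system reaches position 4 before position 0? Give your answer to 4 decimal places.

0.5505

Let h(s) be the probability of absorption at position 4 starting from transient state s. Then h(position 4) = 1 and h(position 0) = 0. By first-step analysis:
h(position 1) = 0.25·0 + 0.16·h(position 1) + 0.24·h(position 2) + 0.17·h(position 3) + 0.18·1
h(position 2) = 0.2·0 + 0.23·h(position 1) + 0.17·h(position 2) + 0.24·h(position 3) + 0.16·1
h(position 3) = 0.16·0 + 0.16·h(position 1) + 0.21·h(position 2) + 0.21·h(position 3) + 0.26·1
Solving: h(position 1) = 0.4629, h(position 2) = 0.4802, h(position 3) = 0.5505.
Starting from position 3, the probability is 0.5505.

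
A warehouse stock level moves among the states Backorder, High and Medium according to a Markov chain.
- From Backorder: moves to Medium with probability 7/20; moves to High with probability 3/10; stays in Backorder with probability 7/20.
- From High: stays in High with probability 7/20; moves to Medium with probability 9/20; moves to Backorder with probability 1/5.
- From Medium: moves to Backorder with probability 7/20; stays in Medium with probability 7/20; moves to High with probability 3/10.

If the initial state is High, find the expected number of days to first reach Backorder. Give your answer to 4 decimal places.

Let t(s) be the expected number of days to first reach Backorder from state s, with t(Backorder) = 0. Conditioning on the first day:
t(High) = 1 + 0.35·t(High) + 0.45·t(Medium)
t(Medium) = 1 + 0.3·t(High) + 0.35·t(Medium)
Solving: t(High) = 3.8261, t(Medium) = 3.3043.
Expected days from High to Backorder: 3.8261.

3.8261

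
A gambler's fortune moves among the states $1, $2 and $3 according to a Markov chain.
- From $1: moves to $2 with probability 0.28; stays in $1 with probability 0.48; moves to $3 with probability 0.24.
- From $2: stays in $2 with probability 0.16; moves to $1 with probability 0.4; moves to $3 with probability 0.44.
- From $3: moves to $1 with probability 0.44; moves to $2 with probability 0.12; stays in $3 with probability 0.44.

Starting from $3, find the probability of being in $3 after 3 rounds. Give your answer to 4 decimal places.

0.3494

Propagate the distribution vector 3 rounds from $3.
After 0 rounds: (0.0000, 0.0000, 1.0000)
After 1 round: (0.4400, 0.1200, 0.4400)
After 2 rounds: (0.4528, 0.1952, 0.3520)
After 3 rounds: (0.4503, 0.2003, 0.3494)
P(in $3 after 3 rounds) = 0.3494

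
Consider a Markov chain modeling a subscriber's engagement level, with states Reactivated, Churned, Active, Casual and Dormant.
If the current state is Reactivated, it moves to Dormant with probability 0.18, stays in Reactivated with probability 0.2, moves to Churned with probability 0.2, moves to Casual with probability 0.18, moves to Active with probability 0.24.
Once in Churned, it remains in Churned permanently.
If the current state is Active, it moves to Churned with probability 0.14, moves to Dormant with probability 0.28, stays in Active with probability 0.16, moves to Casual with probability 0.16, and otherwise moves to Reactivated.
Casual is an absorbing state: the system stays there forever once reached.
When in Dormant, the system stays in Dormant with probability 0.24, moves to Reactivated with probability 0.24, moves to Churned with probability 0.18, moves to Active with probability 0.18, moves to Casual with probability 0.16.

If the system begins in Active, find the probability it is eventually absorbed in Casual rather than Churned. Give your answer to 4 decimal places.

0.5008

Let h(s) be the probability of absorption at Casual starting from transient state s. Then h(Casual) = 1 and h(Churned) = 0. By first-step analysis:
h(Reactivated) = 0.2·h(Reactivated) + 0.2·0 + 0.24·h(Active) + 0.18·1 + 0.18·h(Dormant)
h(Active) = 0.26·h(Reactivated) + 0.14·0 + 0.16·h(Active) + 0.16·1 + 0.28·h(Dormant)
h(Dormant) = 0.24·h(Reactivated) + 0.18·0 + 0.18·h(Active) + 0.16·1 + 0.24·h(Dormant)
Solving: h(Reactivated) = 0.4837, h(Active) = 0.5008, h(Dormant) = 0.4819.
Starting from Active, the probability is 0.5008.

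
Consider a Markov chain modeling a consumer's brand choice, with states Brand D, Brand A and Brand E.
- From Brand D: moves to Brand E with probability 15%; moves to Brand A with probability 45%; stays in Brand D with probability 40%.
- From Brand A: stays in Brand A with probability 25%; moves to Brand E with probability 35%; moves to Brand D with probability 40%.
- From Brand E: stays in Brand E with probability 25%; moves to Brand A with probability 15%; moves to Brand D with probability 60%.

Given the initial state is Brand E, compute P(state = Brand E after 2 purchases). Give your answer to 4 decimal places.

0.2050

Sum over the intermediate state after 1 purchase:
P = P(Brand E→Brand D)·P(Brand D→Brand E) + P(Brand E→Brand A)·P(Brand A→Brand E) + P(Brand E→Brand E)·P(Brand E→Brand E)
  = 0.6×0.15 + 0.15×0.35 + 0.25×0.25
  = 0.0900 + 0.0525 + 0.0625 = 0.2050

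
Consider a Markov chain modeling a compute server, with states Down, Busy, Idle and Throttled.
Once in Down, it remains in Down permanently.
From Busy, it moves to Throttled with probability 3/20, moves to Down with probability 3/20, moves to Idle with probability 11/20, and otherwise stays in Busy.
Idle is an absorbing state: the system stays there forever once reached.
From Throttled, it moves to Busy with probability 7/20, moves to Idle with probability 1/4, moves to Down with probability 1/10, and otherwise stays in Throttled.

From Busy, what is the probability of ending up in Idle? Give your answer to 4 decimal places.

0.7788

Let h(s) be the probability of absorption at Idle starting from transient state s. Then h(Idle) = 1 and h(Down) = 0. By first-step analysis:
h(Busy) = 0.15·0 + 0.15·h(Busy) + 0.55·1 + 0.15·h(Throttled)
h(Throttled) = 0.1·0 + 0.35·h(Busy) + 0.25·1 + 0.3·h(Throttled)
Solving: h(Busy) = 0.7788, h(Throttled) = 0.7465.
Starting from Busy, the probability is 0.7788.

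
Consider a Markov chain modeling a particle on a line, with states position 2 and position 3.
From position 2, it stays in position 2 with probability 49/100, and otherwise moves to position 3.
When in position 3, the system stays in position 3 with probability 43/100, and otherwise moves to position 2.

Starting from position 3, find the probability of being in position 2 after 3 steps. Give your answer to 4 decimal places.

0.5280

Propagate the distribution vector 3 steps from position 3.
After 0 steps: (0.0000, 1.0000)
After 1 step: (0.5700, 0.4300)
After 2 steps: (0.5244, 0.4756)
After 3 steps: (0.5280, 0.4720)
P(in position 2 after 3 steps) = 0.5280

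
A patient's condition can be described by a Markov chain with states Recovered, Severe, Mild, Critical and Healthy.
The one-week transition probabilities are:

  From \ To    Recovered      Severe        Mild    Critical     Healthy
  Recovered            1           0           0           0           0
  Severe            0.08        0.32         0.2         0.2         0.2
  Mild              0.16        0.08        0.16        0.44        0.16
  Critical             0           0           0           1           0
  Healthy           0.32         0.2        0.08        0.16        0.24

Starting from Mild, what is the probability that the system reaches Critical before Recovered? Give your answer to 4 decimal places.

Let h(s) be the probability of absorption at Critical starting from transient state s. Then h(Critical) = 1 and h(Recovered) = 0. By first-step analysis:
h(Severe) = 0.08·0 + 0.32·h(Severe) + 0.2·h(Mild) + 0.2·1 + 0.2·h(Healthy)
h(Mild) = 0.16·0 + 0.08·h(Severe) + 0.16·h(Mild) + 0.44·1 + 0.16·h(Healthy)
h(Healthy) = 0.32·0 + 0.2·h(Severe) + 0.08·h(Mild) + 0.16·1 + 0.24·h(Healthy)
Solving: h(Severe) = 0.6211, h(Mild) = 0.6676, h(Healthy) = 0.4443.
Starting from Mild, the probability is 0.6676.

0.6676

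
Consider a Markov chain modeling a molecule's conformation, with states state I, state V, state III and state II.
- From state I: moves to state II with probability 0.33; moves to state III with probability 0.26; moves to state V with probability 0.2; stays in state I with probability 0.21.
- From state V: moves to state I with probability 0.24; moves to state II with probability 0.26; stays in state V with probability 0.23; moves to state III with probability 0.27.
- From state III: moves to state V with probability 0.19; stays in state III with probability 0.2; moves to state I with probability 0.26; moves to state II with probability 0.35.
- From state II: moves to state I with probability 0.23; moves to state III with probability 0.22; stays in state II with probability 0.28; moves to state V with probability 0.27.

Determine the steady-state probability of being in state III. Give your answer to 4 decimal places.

0.2360

Let the stationary distribution be π with π = πP and π_1 + π_2 + π_3 + π_4 = 1.
π_1 = 0.21·π_1 + 0.24·π_2 + 0.26·π_3 + 0.23·π_4
π_2 = 0.2·π_1 + 0.23·π_2 + 0.19·π_3 + 0.27·π_4
π_3 = 0.26·π_1 + 0.27·π_2 + 0.2·π_3 + 0.22·π_4
Solving with the normalization constraint gives π = (0.2346, 0.2257, 0.2360, 0.3037).
So the stationary probability of state III is 0.2360.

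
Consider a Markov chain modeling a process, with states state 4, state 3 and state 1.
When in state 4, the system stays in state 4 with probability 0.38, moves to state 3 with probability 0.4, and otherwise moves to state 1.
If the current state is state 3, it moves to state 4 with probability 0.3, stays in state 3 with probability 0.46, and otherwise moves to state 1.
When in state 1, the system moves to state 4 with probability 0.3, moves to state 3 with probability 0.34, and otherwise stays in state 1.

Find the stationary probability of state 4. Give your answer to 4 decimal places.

Let the stationary distribution be π with π = πP and π_1 + π_2 + π_3 = 1.
π_1 = 0.38·π_1 + 0.3·π_2 + 0.3·π_3
π_2 = 0.4·π_1 + 0.46·π_2 + 0.34·π_3
Solving with the normalization constraint gives π = (0.3261, 0.4086, 0.2653).
So the stationary probability of state 4 is 0.3261.

0.3261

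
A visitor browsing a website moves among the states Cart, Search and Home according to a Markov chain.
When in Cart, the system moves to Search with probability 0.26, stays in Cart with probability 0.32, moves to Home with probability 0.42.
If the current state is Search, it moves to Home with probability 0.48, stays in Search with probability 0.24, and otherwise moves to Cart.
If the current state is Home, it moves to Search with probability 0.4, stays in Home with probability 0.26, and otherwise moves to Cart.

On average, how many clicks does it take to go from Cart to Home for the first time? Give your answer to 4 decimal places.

Let t(s) be the expected number of clicks to first reach Home from state s, with t(Home) = 0. Conditioning on the first click:
t(Cart) = 1 + 0.32·t(Cart) + 0.26·t(Search)
t(Search) = 1 + 0.28·t(Cart) + 0.24·t(Search)
Solving: t(Cart) = 2.2973, t(Search) = 2.1622.
Expected clicks from Cart to Home: 2.2973.

2.2973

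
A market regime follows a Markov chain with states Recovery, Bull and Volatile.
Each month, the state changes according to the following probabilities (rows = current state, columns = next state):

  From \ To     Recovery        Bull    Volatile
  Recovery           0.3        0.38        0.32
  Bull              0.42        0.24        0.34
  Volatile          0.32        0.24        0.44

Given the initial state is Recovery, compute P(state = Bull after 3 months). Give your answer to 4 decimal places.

Propagate the distribution vector 3 months from Recovery.
After 0 months: (1.0000, 0.0000, 0.0000)
After 1 month: (0.3000, 0.3800, 0.3200)
After 2 months: (0.3520, 0.2820, 0.3660)
After 3 months: (0.3412, 0.2893, 0.3696)
P(in Bull after 3 months) = 0.2893

0.2893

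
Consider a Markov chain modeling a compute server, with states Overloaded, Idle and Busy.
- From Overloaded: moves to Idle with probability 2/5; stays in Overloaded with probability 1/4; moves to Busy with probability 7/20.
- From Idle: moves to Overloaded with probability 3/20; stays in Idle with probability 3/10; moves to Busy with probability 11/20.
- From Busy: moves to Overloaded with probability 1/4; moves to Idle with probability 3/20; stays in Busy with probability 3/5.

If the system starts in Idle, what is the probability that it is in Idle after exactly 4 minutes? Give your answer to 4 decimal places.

0.2427

Propagate the distribution vector 4 minutes from Idle.
After 0 minutes: (0.0000, 1.0000, 0.0000)
After 1 minute: (0.1500, 0.3000, 0.5500)
After 2 minutes: (0.2200, 0.2325, 0.5475)
After 3 minutes: (0.2268, 0.2399, 0.5334)
After 4 minutes: (0.2260, 0.2427, 0.5313)
P(in Idle after 4 minutes) = 0.2427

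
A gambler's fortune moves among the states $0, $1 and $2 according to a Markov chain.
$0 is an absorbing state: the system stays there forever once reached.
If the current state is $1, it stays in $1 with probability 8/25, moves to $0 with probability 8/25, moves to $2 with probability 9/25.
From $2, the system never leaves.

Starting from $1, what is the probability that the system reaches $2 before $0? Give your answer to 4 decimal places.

0.5294

Let h(s) be the probability of absorption at $2 starting from transient state s. Then h($2) = 1 and h($0) = 0. By first-step analysis:
h($1) = 0.32·0 + 0.32·h($1) + 0.36·1
Solving: h($1) = 0.5294.
Starting from $1, the probability is 0.5294.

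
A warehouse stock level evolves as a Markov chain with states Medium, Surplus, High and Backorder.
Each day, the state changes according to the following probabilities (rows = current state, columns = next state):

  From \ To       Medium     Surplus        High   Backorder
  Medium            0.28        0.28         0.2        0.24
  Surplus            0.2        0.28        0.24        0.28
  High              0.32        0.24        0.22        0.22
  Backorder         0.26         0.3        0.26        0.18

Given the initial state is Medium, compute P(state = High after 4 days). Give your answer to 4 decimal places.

0.2296

Propagate the distribution vector 4 days from Medium.
After 0 days: (1.0000, 0.0000, 0.0000, 0.0000)
After 1 day: (0.2800, 0.2800, 0.2000, 0.2400)
After 2 days: (0.2608, 0.2768, 0.2296, 0.2328)
After 3 days: (0.2624, 0.2755, 0.2296, 0.2325)
After 4 days: (0.2625, 0.2755, 0.2296, 0.2325)
P(in High after 4 days) = 0.2296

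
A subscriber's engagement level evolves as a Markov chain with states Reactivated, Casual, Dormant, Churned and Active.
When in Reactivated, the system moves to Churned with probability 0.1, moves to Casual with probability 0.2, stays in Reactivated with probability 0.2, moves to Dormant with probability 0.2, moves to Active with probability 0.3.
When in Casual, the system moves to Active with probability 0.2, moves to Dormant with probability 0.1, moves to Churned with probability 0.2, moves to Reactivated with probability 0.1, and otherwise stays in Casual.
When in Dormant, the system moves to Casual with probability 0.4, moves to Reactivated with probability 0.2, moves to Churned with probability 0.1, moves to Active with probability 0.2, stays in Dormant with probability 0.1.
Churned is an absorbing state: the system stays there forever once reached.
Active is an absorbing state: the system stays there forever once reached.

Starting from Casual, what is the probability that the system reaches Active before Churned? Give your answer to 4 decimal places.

0.5462

Let h(s) be the probability of absorption at Active starting from transient state s. Then h(Active) = 1 and h(Churned) = 0. By first-step analysis:
h(Reactivated) = 0.2·h(Reactivated) + 0.2·h(Casual) + 0.2·h(Dormant) + 0.1·0 + 0.3·1
h(Casual) = 0.1·h(Reactivated) + 0.4·h(Casual) + 0.1·h(Dormant) + 0.2·0 + 0.2·1
h(Dormant) = 0.2·h(Reactivated) + 0.4·h(Casual) + 0.1·h(Dormant) + 0.1·0 + 0.2·1
Solving: h(Reactivated) = 0.6647, h(Casual) = 0.5462, h(Dormant) = 0.6127.
Starting from Casual, the probability is 0.5462.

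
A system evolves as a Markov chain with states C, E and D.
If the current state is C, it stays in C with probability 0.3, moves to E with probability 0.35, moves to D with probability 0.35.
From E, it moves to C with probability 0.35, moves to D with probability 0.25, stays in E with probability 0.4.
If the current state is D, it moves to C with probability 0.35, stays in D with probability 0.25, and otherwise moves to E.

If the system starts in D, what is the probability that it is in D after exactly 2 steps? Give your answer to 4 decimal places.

0.2850

Sum over the intermediate state after 1 step:
P = P(D→C)·P(C→D) + P(D→E)·P(E→D) + P(D→D)·P(D→D)
  = 0.35×0.35 + 0.4×0.25 + 0.25×0.25
  = 0.1225 + 0.1000 + 0.0625 = 0.2850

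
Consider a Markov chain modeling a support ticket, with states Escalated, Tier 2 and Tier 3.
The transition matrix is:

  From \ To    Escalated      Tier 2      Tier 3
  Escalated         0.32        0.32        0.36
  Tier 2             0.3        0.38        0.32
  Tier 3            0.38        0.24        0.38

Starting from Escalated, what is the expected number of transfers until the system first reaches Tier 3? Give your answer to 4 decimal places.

Let t(s) be the expected number of transfers to first reach Tier 3 from state s, with t(Tier 3) = 0. Conditioning on the first transfer:
t(Escalated) = 1 + 0.32·t(Escalated) + 0.32·t(Tier 2)
t(Tier 2) = 1 + 0.3·t(Escalated) + 0.38·t(Tier 2)
Solving: t(Escalated) = 2.8870, t(Tier 2) = 3.0098.
Expected transfers from Escalated to Tier 3: 2.8870.

2.8870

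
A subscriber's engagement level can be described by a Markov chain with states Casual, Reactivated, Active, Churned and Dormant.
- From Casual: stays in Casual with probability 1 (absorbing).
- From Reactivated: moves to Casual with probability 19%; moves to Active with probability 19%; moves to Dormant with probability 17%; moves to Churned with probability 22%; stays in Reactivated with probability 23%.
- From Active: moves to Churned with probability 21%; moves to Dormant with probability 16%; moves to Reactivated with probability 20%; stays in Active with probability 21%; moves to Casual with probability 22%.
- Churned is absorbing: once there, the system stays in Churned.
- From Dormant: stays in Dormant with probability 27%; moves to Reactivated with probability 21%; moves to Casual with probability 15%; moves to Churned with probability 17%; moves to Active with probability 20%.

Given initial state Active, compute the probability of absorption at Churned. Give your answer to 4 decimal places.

0.5047

Let h(s) be the probability of absorption at Churned starting from transient state s. Then h(Churned) = 1 and h(Casual) = 0. By first-step analysis:
h(Reactivated) = 0.19·0 + 0.23·h(Reactivated) + 0.19·h(Active) + 0.22·1 + 0.17·h(Dormant)
h(Active) = 0.22·0 + 0.2·h(Reactivated) + 0.21·h(Active) + 0.21·1 + 0.16·h(Dormant)
h(Dormant) = 0.15·0 + 0.21·h(Reactivated) + 0.2·h(Active) + 0.17·1 + 0.27·h(Dormant)
Solving: h(Reactivated) = 0.5256, h(Active) = 0.5047, h(Dormant) = 0.5223.
Starting from Active, the probability is 0.5047.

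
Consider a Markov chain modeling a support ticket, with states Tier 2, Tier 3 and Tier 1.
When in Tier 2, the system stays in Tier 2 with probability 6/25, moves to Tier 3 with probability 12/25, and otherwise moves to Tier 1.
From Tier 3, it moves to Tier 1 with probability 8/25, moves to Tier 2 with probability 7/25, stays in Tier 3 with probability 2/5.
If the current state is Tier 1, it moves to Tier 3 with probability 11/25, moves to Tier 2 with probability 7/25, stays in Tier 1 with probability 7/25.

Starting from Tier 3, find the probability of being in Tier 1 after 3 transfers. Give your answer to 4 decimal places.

Propagate the distribution vector 3 transfers from Tier 3.
After 0 transfers: (0.0000, 1.0000, 0.0000)
After 1 transfer: (0.2800, 0.4000, 0.3200)
After 2 transfers: (0.2688, 0.4352, 0.2960)
After 3 transfers: (0.2692, 0.4333, 0.2974)
P(in Tier 1 after 3 transfers) = 0.2974

0.2974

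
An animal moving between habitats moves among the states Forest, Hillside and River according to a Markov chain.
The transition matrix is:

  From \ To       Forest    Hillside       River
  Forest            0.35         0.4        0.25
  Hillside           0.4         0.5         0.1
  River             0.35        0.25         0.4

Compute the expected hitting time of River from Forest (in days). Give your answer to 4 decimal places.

Let t(s) be the expected number of days to first reach River from state s, with t(River) = 0. Conditioning on the first day:
t(Forest) = 1 + 0.35·t(Forest) + 0.4·t(Hillside)
t(Hillside) = 1 + 0.4·t(Forest) + 0.5·t(Hillside)
Solving: t(Forest) = 5.4545, t(Hillside) = 6.3636.
Expected days from Forest to River: 5.4545.

5.4545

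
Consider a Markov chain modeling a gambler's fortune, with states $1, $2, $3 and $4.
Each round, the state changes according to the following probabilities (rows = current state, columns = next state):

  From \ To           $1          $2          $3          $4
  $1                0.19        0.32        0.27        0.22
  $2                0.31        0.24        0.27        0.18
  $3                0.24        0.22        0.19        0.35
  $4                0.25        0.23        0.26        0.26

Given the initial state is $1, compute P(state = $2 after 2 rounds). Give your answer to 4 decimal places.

0.2476

Propagate the distribution vector 2 rounds from $1.
After 0 rounds: (1.0000, 0.0000, 0.0000, 0.0000)
After 1 round: (0.1900, 0.3200, 0.2700, 0.2200)
After 2 rounds: (0.2551, 0.2476, 0.2462, 0.2511)
P(in $2 after 2 rounds) = 0.2476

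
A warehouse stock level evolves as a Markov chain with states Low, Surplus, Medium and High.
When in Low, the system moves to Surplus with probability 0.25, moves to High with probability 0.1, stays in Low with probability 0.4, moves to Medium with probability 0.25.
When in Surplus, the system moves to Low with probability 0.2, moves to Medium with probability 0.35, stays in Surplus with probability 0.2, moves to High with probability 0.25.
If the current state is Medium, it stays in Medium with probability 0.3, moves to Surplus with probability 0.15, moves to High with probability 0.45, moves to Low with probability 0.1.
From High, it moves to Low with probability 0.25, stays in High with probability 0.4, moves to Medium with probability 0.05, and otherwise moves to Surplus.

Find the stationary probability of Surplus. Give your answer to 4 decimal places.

Let the stationary distribution be π with π = πP and π_1 + π_2 + π_3 + π_4 = 1.
π_1 = 0.4·π_1 + 0.2·π_2 + 0.1·π_3 + 0.25·π_4
π_2 = 0.25·π_1 + 0.2·π_2 + 0.15·π_3 + 0.3·π_4
π_3 = 0.25·π_1 + 0.35·π_2 + 0.3·π_3 + 0.05·π_4
Solving with the normalization constraint gives π = (0.2411, 0.2313, 0.2235, 0.3042).
So the stationary probability of Surplus is 0.2313.

0.2313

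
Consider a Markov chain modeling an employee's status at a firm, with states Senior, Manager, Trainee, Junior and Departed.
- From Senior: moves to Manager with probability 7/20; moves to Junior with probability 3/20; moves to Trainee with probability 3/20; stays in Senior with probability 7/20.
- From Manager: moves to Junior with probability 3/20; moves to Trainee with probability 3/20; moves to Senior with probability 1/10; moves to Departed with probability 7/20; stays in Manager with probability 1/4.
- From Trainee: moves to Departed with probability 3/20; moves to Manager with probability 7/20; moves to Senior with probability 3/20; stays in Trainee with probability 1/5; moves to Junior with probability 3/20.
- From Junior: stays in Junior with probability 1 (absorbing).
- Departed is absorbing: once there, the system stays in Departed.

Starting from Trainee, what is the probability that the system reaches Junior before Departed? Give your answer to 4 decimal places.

0.4431

Let h(s) be the probability of absorption at Junior starting from transient state s. Then h(Junior) = 1 and h(Departed) = 0. By first-step analysis:
h(Senior) = 0.35·h(Senior) + 0.35·h(Manager) + 0.15·h(Trainee) + 0.15·1
h(Manager) = 0.1·h(Senior) + 0.25·h(Manager) + 0.15·h(Trainee) + 0.15·1 + 0.35·0
h(Trainee) = 0.15·h(Senior) + 0.35·h(Manager) + 0.2·h(Trainee) + 0.15·1 + 0.15·0
Solving: h(Senior) = 0.5262, h(Manager) = 0.3588, h(Trainee) = 0.4431.
Starting from Trainee, the probability is 0.4431.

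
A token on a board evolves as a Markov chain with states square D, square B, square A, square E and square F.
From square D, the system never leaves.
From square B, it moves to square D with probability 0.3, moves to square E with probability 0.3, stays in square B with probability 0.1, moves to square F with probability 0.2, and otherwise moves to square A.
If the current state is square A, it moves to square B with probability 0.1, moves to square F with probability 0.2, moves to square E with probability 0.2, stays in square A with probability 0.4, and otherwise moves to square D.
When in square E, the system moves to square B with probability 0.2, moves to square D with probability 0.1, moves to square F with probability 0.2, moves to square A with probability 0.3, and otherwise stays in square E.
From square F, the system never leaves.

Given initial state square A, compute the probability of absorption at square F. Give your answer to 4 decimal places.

0.6168

Let h(s) be the probability of absorption at square F starting from transient state s. Then h(square F) = 1 and h(square D) = 0. By first-step analysis:
h(square B) = 0.3·0 + 0.1·h(square B) + 0.1·h(square A) + 0.3·h(square E) + 0.2·1
h(square A) = 0.1·0 + 0.1·h(square B) + 0.4·h(square A) + 0.2·h(square E) + 0.2·1
h(square E) = 0.1·0 + 0.2·h(square B) + 0.3·h(square A) + 0.2·h(square E) + 0.2·1
Solving: h(square B) = 0.4922, h(square A) = 0.6168, h(square E) = 0.6044.
Starting from square A, the probability is 0.6168.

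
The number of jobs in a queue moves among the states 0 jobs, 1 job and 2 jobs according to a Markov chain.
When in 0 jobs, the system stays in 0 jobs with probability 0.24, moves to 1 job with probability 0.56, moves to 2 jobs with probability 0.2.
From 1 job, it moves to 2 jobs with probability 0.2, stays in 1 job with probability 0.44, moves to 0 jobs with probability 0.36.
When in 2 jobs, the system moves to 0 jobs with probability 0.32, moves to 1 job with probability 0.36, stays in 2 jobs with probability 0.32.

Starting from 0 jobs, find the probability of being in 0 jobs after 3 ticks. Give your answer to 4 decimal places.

Propagate the distribution vector 3 ticks from 0 jobs.
After 0 ticks: (1.0000, 0.0000, 0.0000)
After 1 tick: (0.2400, 0.5600, 0.2000)
After 2 ticks: (0.3232, 0.4528, 0.2240)
After 3 ticks: (0.3123, 0.4609, 0.2269)
P(in 0 jobs after 3 ticks) = 0.3123

0.3123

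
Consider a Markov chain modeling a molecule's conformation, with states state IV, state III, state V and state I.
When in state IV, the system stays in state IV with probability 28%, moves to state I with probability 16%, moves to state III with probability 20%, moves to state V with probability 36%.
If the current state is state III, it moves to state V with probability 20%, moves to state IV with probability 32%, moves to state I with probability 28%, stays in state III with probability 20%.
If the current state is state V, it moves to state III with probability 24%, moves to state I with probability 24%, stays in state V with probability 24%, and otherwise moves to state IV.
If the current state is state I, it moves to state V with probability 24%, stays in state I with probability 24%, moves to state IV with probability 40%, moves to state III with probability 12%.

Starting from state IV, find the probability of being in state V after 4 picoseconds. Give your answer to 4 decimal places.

Propagate the distribution vector 4 picoseconds from state IV.
After 0 picoseconds: (1.0000, 0.0000, 0.0000, 0.0000)
After 1 picosecond: (0.2800, 0.2000, 0.3600, 0.1600)
After 2 picoseconds: (0.3072, 0.2016, 0.2656, 0.2256)
After 3 picoseconds: (0.3151, 0.1926, 0.2688, 0.2235)
After 4 picoseconds: (0.3145, 0.1929, 0.2701, 0.2225)
P(in state V after 4 picoseconds) = 0.2701

0.2701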